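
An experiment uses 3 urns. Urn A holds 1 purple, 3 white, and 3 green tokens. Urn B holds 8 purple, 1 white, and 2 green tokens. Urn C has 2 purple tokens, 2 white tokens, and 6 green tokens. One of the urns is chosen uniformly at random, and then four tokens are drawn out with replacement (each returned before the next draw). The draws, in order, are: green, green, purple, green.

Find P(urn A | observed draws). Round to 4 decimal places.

0.1912

The likelihood of the observed sequence under each hypothesis: P(data | urn A) = (3/7)(3/7)(1/7)(3/7) = 0.011245; P(data | urn B) = (2/11)(2/11)(8/11)(2/11) = 0.0043713; P(data | urn C) = (6/10)(6/10)(2/10)(6/10) = 0.0432.
Multiplying each by its prior: 1/3 · 0.011245 = 0.0037484, 1/3 · 0.0043713 = 0.0014571, 1/3 · 0.0432 = 0.0144; these sum to 0.019606.
Therefore the posterior P(urn A | data) = (0.0037484) / (0.019606) = 0.19119.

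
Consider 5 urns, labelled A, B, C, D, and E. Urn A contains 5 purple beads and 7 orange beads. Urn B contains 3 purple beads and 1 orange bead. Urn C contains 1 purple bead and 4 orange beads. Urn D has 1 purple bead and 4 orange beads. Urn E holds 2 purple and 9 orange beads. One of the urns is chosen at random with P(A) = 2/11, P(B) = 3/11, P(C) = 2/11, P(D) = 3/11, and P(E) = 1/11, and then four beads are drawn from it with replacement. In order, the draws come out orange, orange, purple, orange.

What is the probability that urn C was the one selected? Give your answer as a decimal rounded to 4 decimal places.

0.2522

The likelihood of the observed sequence under each hypothesis: P(data | urn A) = (7/12)(7/12)(5/12)(7/12) = 0.082706; P(data | urn B) = (1/4)(1/4)(3/4)(1/4) = 0.011719; P(data | urn C) = (4/5)(4/5)(1/5)(4/5) = 0.1024; P(data | urn D) = (4/5)(4/5)(1/5)(4/5) = 0.1024; P(data | urn E) = (9/11)(9/11)(2/11)(9/11) = 0.099583.
Weighting by the prior gives 2/11 · 0.082706 = 0.015038, 3/11 · 0.011719 = 0.003196, 2/11 · 0.1024 = 0.018618, 3/11 · 0.1024 = 0.027927, 1/11 · 0.099583 = 0.009053; these sum to 0.073832.
Therefore the posterior P(urn C | data) = (0.018618) / (0.073832) = 0.25217.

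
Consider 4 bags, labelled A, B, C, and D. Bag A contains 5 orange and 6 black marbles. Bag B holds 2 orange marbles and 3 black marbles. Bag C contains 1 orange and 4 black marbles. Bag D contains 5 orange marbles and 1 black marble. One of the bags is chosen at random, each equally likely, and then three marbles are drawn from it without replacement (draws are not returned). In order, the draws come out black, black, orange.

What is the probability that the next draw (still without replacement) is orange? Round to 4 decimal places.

Under each hypothesis, the probability of the observed sequence is: P(data | bag A) = (6/11)(5/10)(5/9) = 5/33; P(data | bag B) = (3/5)(2/4)(2/3) = 1/5; P(data | bag C) = (4/5)(3/4)(1/3) = 1/5; P(data | bag D) = (1/6)(0/5) = 0.
Weighting by the prior gives 1/4 · 5/33 = 5/132, 1/4 · 1/5 = 1/20, 1/4 · 1/5 = 1/20, 1/4 · 0 = 0; these sum to 91/660.
Normalising, the posterior is P(bag A | data) = 25/91, P(bag B | data) = 33/91, P(bag C | data) = 33/91, P(bag D | data) = 0.
The predictive probability is P(orange next | data) = (1/2)(25/91) + (1/2)(33/91) + (0)(33/91) = 29/91.

0.3187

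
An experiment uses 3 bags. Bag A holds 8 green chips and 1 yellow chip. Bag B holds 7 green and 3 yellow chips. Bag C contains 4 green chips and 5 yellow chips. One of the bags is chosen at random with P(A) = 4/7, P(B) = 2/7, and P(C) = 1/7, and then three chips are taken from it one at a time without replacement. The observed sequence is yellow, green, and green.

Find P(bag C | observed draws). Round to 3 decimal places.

0.130

Compute the likelihood of the observed sequence for each case: P(data | bag A) = (1/9)(8/8)(7/7) = 0.11111; P(data | bag B) = (3/10)(7/9)(6/8) = 0.175; P(data | bag C) = (5/9)(4/8)(3/7) = 0.11905.
Multiplying each by its prior: 4/7 · 0.11111 = 0.063492, 2/7 · 0.175 = 0.05, 1/7 · 0.11905 = 0.017007; with total 0.1305.
Therefore the posterior P(bag C | data) = (0.017007) / (0.1305) = 0.13032.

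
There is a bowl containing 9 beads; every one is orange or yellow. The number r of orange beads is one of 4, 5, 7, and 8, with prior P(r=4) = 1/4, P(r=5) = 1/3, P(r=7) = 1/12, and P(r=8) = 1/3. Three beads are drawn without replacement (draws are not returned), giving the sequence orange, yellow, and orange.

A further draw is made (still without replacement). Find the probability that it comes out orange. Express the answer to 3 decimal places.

0.636

The likelihood of the observed sequence under each hypothesis: P(data | r = 4) = (4/9)(5/8)(3/7) = 5/42; P(data | r = 5) = (5/9)(4/8)(4/7) = 10/63; P(data | r = 7) = (7/9)(2/8)(6/7) = 1/6; P(data | r = 8) = (8/9)(1/8)(7/7) = 1/9.
Multiplying each by its prior: 1/4 · 5/42 = 5/168, 1/3 · 10/63 = 10/189, 1/12 · 1/6 = 1/72, 1/3 · 1/9 = 1/27; these sum to 101/756.
The posterior is then P(r = 4 | data) = 45/202, P(r = 5 | data) = 40/101, P(r = 7 | data) = 21/202, P(r = 8 | data) = 28/101.
So P(orange next | data) = Σ P(orange next | H) P(H | data) = (1/3)(45/202) + (1/2)(40/101) + (5/6)(21/202) + (1)(28/101) = 257/404.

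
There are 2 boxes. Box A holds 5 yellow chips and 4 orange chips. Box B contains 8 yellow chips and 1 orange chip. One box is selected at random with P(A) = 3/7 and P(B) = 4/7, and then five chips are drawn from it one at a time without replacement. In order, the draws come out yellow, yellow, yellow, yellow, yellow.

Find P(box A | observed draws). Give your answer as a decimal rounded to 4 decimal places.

For each hypothesis, P(data | H) works out to: P(data | box A) = (5/9)(4/8)(3/7)(2/6)(1/5) = 1/126; P(data | box B) = (8/9)(7/8)(6/7)(5/6)(4/5) = 4/9.
Multiplying each by its prior: 3/7 · 1/126 = 1/294, 4/7 · 4/9 = 16/63; these sum to 227/882.
So P(box A | data) = (1/294) / (227/882) = 3/227.

0.0132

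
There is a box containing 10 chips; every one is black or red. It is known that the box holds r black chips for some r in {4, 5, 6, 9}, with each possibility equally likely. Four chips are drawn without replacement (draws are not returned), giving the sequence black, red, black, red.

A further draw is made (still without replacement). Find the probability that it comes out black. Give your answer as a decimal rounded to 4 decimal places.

The likelihood of the observed sequence under each hypothesis: P(data | r = 4) = (4/10)(6/9)(3/8)(5/7) = 1/14; P(data | r = 5) = (5/10)(5/9)(4/8)(4/7) = 5/63; P(data | r = 6) = (6/10)(4/9)(5/8)(3/7) = 1/14; P(data | r = 9) = (9/10)(1/9)(8/8)(0/7) = 0.
The prior-weighted likelihoods are 1/4 · 1/14 = 1/56, 1/4 · 5/63 = 5/252, 1/4 · 1/14 = 1/56, 1/4 · 0 = 0; summing to 1/18.
Normalising, the posterior is P(r = 4 | data) = 9/28, P(r = 5 | data) = 5/14, P(r = 6 | data) = 9/28, P(r = 9 | data) = 0.
Averaging over the posterior, P(black next | data) = (1/3)(9/28) + (1/2)(5/14) + (2/3)(9/28) = 1/2.

0.5000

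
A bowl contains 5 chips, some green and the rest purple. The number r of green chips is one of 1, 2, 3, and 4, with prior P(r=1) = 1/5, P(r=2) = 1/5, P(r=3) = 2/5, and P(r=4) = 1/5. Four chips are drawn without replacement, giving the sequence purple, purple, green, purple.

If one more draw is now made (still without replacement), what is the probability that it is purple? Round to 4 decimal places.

0.6667

The likelihood of the observed sequence under each hypothesis: P(data | r = 1) = (4/5)(3/4)(1/3)(2/2) = 1/5; P(data | r = 2) = (3/5)(2/4)(2/3)(1/2) = 1/10; P(data | r = 3) = (2/5)(1/4)(3/3)(0/2) = 0; P(data | r = 4) = (1/5)(0/4) = 0.
Weighting by the prior gives 1/5 · 1/5 = 1/25, 1/5 · 1/10 = 1/50, 2/5 · 0 = 0, 1/5 · 0 = 0; these sum to 3/50.
The posterior is then P(r = 1 | data) = 2/3, P(r = 2 | data) = 1/3, P(r = 3 | data) = 0, P(r = 4 | data) = 0.
So P(purple next | data) = Σ P(purple next | H) P(H | data) = (1)(2/3) + (0)(1/3) = 2/3.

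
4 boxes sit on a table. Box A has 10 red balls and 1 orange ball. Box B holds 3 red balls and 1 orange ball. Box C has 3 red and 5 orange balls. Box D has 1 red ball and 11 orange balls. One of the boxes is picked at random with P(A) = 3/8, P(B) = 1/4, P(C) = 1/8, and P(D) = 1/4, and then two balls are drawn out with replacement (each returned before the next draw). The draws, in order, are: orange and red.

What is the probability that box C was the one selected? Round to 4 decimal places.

Under each hypothesis, the probability of the observed sequence is: P(data | box A) = (1/11)(10/11) = 0.082645; P(data | box B) = (1/4)(3/4) = 0.1875; P(data | box C) = (5/8)(3/8) = 0.23438; P(data | box D) = (11/12)(1/12) = 0.076389.
The prior-weighted likelihoods are 3/8 · 0.082645 = 0.030992, 1/4 · 0.1875 = 0.046875, 1/8 · 0.23438 = 0.029297, 1/4 · 0.076389 = 0.019097; with total 0.12626.
Hence P(box C | data) = (0.029297) / (0.12626) = 0.23203.

0.2320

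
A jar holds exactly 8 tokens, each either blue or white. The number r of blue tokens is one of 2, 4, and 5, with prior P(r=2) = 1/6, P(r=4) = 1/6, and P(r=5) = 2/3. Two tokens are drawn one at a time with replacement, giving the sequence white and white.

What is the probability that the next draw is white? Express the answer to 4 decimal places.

For each hypothesis, P(data | H) works out to: P(data | r = 2) = (6/8)(6/8) = 9/16; P(data | r = 4) = (4/8)(4/8) = 1/4; P(data | r = 5) = (3/8)(3/8) = 9/64.
The prior-weighted likelihoods are 1/6 · 9/16 = 3/32, 1/6 · 1/4 = 1/24, 2/3 · 9/64 = 3/32; summing to 11/48.
Normalising, the posterior is P(r = 2 | data) = 9/22, P(r = 4 | data) = 2/11, P(r = 5 | data) = 9/22.
The predictive probability is P(white next | data) = (3/4)(9/22) + (1/2)(2/11) + (3/8)(9/22) = 97/176.

0.5511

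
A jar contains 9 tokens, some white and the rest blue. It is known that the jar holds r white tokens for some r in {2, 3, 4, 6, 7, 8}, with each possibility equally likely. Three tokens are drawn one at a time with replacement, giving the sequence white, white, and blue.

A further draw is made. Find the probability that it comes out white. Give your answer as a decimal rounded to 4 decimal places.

The likelihood of the observed sequence under each hypothesis: P(data | r = 2) = (2/9)(2/9)(7/9) = 0.038409; P(data | r = 3) = (3/9)(3/9)(6/9) = 0.074074; P(data | r = 4) = (4/9)(4/9)(5/9) = 0.10974; P(data | r = 6) = (6/9)(6/9)(3/9) = 0.14815; P(data | r = 7) = (7/9)(7/9)(2/9) = 0.13443; P(data | r = 8) = (8/9)(8/9)(1/9) = 0.087791.
Multiplying each by its prior: 1/6 · 0.038409 = 0.0064015, 1/6 · 0.074074 = 0.012346, 1/6 · 0.10974 = 0.01829, 1/6 · 0.14815 = 0.024691, 1/6 · 0.13443 = 0.022405, 1/6 · 0.087791 = 0.014632; these sum to 0.098765.
Normalising, the posterior is P(r = 2 | data) = 0.064815, P(r = 3 | data) = 0.125, P(r = 4 | data) = 0.18519, P(r = 6 | data) = 0.25, P(r = 7 | data) = 0.22685, P(r = 8 | data) = 0.14815.
So P(white next | data) = Σ P(white next | H) P(H | data) = (2/9)(0.064815) + (1/3)(0.125) + (4/9)(0.18519) + (2/3)(0.25) + (7/9)(0.22685) + (8/9)(0.14815) = 0.61317.

0.6132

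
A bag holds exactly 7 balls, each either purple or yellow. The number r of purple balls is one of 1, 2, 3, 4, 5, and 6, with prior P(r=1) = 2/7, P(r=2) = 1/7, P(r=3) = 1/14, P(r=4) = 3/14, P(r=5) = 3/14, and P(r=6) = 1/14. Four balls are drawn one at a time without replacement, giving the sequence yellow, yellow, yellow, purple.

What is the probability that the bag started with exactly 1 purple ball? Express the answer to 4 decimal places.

0.5556

Compute the likelihood of the observed sequence for each case: P(data | r = 1) = (6/7)(5/6)(4/5)(1/4) = 1/7; P(data | r = 2) = (5/7)(4/6)(3/5)(2/4) = 1/7; P(data | r = 3) = (4/7)(3/6)(2/5)(3/4) = 3/35; P(data | r = 4) = (3/7)(2/6)(1/5)(4/4) = 1/35; P(data | r = 5) = (2/7)(1/6)(0/5) = 0; P(data | r = 6) = (1/7)(0/6) = 0.
Multiplying each by its prior: 2/7 · 1/7 = 2/49, 1/7 · 1/7 = 1/49, 1/14 · 3/35 = 3/490, 3/14 · 1/35 = 3/490, 3/14 · 0 = 0, 1/14 · 0 = 0; these sum to 18/245.
Hence P(r = 1 | data) = (2/49) / (18/245) = 5/9.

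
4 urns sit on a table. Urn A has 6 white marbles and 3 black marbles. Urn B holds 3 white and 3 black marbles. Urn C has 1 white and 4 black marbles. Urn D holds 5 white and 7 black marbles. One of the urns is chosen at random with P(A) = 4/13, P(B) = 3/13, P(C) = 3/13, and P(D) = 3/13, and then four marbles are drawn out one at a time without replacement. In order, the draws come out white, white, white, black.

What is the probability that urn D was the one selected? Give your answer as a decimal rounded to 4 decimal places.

0.1448

Under each hypothesis, the probability of the observed sequence is: P(data | urn A) = (6/9)(5/8)(4/7)(3/6) = 0.11905; P(data | urn B) = (3/6)(2/5)(1/4)(3/3) = 0.05; P(data | urn C) = (1/5)(0/4) = 0; P(data | urn D) = (5/12)(4/11)(3/10)(7/9) = 0.035354.
Multiplying each by its prior: 4/13 · 0.11905 = 0.03663, 3/13 · 0.05 = 0.011538, 3/13 · 0 = 0, 3/13 · 0.035354 = 0.0081585; summing to 0.056327.
So P(urn D | data) = (0.0081585) / (0.056327) = 0.14484.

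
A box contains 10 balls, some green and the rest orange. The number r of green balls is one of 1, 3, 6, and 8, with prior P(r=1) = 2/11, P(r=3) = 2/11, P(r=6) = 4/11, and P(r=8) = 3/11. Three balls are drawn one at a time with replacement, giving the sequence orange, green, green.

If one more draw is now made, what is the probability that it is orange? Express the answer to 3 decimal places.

Under each hypothesis, the probability of the observed sequence is: P(data | r = 1) = (9/10)(1/10)(1/10) = 0.009; P(data | r = 3) = (7/10)(3/10)(3/10) = 0.063; P(data | r = 6) = (4/10)(6/10)(6/10) = 0.144; P(data | r = 8) = (2/10)(8/10)(8/10) = 0.128.
Weighting by the prior gives 2/11 · 0.009 = 0.0016364, 2/11 · 0.063 = 0.011455, 4/11 · 0.144 = 0.052364, 3/11 · 0.128 = 0.034909; these sum to 0.10036.
Normalising, the posterior is P(r = 1 | data) = 0.016304, P(r = 3 | data) = 0.11413, P(r = 6 | data) = 0.52174, P(r = 8 | data) = 0.34783.
The predictive probability is P(orange next | data) = (9/10)(0.016304) + (7/10)(0.11413) + (2/5)(0.52174) + (1/5)(0.34783) = 0.37283.

0.373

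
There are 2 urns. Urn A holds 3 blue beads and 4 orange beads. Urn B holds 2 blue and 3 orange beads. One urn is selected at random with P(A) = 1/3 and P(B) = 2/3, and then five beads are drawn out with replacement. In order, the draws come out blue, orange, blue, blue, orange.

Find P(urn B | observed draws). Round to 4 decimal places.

The likelihood of the observed sequence under each hypothesis: P(data | urn A) = (3/7)(4/7)(3/7)(3/7)(4/7) = 0.025704; P(data | urn B) = (2/5)(3/5)(2/5)(2/5)(3/5) = 0.02304.
Weighting by the prior gives 1/3 · 0.025704 = 0.0085679, 2/3 · 0.02304 = 0.01536; these sum to 0.023928.
So P(urn B | data) = (0.01536) / (0.023928) = 0.64193.

0.6419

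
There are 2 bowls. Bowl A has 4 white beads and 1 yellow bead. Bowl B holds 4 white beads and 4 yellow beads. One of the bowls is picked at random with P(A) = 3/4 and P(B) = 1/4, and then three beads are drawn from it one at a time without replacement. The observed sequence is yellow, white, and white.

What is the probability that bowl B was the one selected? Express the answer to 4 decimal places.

Compute the likelihood of the observed sequence for each case: P(data | bowl A) = (1/5)(4/4)(3/3) = 1/5; P(data | bowl B) = (4/8)(4/7)(3/6) = 1/7.
The prior-weighted likelihoods are 3/4 · 1/5 = 3/20, 1/4 · 1/7 = 1/28; with total 13/70.
Hence P(bowl B | data) = (1/28) / (13/70) = 5/26.

0.1923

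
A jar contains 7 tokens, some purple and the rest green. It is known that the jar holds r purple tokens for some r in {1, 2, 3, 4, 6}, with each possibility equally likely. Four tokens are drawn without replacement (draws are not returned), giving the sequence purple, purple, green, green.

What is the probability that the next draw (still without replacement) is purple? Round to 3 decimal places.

0.391

Under each hypothesis, the probability of the observed sequence is: P(data | r = 1) = (1/7)(0/6) = 0; P(data | r = 2) = (2/7)(1/6)(5/5)(4/4) = 1/21; P(data | r = 3) = (3/7)(2/6)(4/5)(3/4) = 3/35; P(data | r = 4) = (4/7)(3/6)(3/5)(2/4) = 3/35; P(data | r = 6) = (6/7)(5/6)(1/5)(0/4) = 0.
Multiplying each by its prior: 1/5 · 0 = 0, 1/5 · 1/21 = 1/105, 1/5 · 3/35 = 3/175, 1/5 · 3/35 = 3/175, 1/5 · 0 = 0; with total 23/525.
Dividing through by the total gives posterior P(r = 1 | data) = 0, P(r = 2 | data) = 5/23, P(r = 3 | data) = 9/23, P(r = 4 | data) = 9/23, P(r = 6 | data) = 0.
Averaging over the posterior, P(purple next | data) = (0)(5/23) + (1/3)(9/23) + (2/3)(9/23) = 9/23.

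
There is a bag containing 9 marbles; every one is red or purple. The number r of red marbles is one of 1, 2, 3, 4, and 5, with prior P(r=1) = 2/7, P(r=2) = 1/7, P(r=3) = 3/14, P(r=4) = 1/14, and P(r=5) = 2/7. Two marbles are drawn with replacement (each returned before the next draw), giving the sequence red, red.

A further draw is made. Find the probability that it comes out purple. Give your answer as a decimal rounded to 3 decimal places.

For each hypothesis, P(data | H) works out to: P(data | r = 1) = (1/9)(1/9) = 0.012346; P(data | r = 2) = (2/9)(2/9) = 0.049383; P(data | r = 3) = (3/9)(3/9) = 0.11111; P(data | r = 4) = (4/9)(4/9) = 0.19753; P(data | r = 5) = (5/9)(5/9) = 0.30864.
Multiplying each by its prior: 2/7 · 0.012346 = 0.0035273, 1/7 · 0.049383 = 0.0070547, 3/14 · 0.11111 = 0.02381, 1/14 · 0.19753 = 0.014109, 2/7 · 0.30864 = 0.088183; these sum to 0.13668.
The posterior is then P(r = 1 | data) = 0.025806, P(r = 2 | data) = 0.051613, P(r = 3 | data) = 0.17419, P(r = 4 | data) = 0.10323, P(r = 5 | data) = 0.64516.
Averaging over the posterior, P(purple next | data) = (8/9)(0.025806) + (7/9)(0.051613) + (2/3)(0.17419) + (5/9)(0.10323) + (4/9)(0.64516) = 0.5233.

0.523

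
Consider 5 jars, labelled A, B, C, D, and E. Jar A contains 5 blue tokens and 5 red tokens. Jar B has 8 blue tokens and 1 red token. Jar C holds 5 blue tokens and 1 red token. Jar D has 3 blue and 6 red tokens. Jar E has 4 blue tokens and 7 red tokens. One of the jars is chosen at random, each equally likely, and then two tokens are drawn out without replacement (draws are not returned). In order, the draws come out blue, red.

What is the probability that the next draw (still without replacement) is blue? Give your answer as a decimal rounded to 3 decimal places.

0.540

The likelihood of the observed sequence under each hypothesis: P(data | jar A) = (5/10)(5/9) = 0.27778; P(data | jar B) = (8/9)(1/8) = 0.11111; P(data | jar C) = (5/6)(1/5) = 0.16667; P(data | jar D) = (3/9)(6/8) = 0.25; P(data | jar E) = (4/11)(7/10) = 0.25455.
The prior-weighted likelihoods are 1/5 · 0.27778 = 0.055556, 1/5 · 0.11111 = 0.022222, 1/5 · 0.16667 = 0.033333, 1/5 · 0.25 = 0.05, 1/5 · 0.25455 = 0.050909; these sum to 0.21202.
Dividing through by the total gives posterior P(jar A | data) = 0.26203, P(jar B | data) = 0.10481, P(jar C | data) = 0.15722, P(jar D | data) = 0.23583, P(jar E | data) = 0.24011.
The predictive probability is P(blue next | data) = (1/2)(0.26203) + (1)(0.10481) + (1)(0.15722) + (2/7)(0.23583) + (1/3)(0.24011) = 0.54046.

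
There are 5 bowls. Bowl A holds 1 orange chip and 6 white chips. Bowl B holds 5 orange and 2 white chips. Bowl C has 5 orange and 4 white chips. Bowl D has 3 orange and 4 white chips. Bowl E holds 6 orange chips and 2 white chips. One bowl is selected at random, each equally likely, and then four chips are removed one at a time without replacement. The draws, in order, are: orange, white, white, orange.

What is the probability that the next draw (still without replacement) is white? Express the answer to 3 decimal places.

Compute the likelihood of the observed sequence for each case: P(data | bowl A) = (1/7)(6/6)(5/5)(0/4) = 0; P(data | bowl B) = (5/7)(2/6)(1/5)(4/4) = 0.047619; P(data | bowl C) = (5/9)(4/8)(3/7)(4/6) = 0.079365; P(data | bowl D) = (3/7)(4/6)(3/5)(2/4) = 0.085714; P(data | bowl E) = (6/8)(2/7)(1/6)(5/5) = 0.035714.
Weighting by the prior gives 1/5 · 0 = 0, 1/5 · 0.047619 = 0.0095238, 1/5 · 0.079365 = 0.015873, 1/5 · 0.085714 = 0.017143, 1/5 · 0.035714 = 0.0071429; summing to 0.049683.
Dividing through by the total gives posterior P(bowl A | data) = 0, P(bowl B | data) = 0.19169, P(bowl C | data) = 0.31949, P(bowl D | data) = 0.34505, P(bowl E | data) = 0.14377.
The predictive probability is P(white next | data) = (0)(0.19169) + (2/5)(0.31949) + (2/3)(0.34505) + (0)(0.14377) = 0.35783.

0.358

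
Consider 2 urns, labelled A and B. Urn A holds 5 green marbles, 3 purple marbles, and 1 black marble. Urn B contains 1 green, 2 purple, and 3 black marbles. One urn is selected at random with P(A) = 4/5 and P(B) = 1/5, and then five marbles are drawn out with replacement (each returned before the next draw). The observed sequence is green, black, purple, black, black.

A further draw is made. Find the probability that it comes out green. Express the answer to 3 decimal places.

For each hypothesis, P(data | H) works out to: P(data | urn A) = (5/9)(1/9)(3/9)(1/9)(1/9) = 0.00025403; P(data | urn B) = (1/6)(3/6)(2/6)(3/6)(3/6) = 0.0069444.
The prior-weighted likelihoods are 4/5 · 0.00025403 = 0.00020322, 1/5 · 0.0069444 = 0.0013889; these sum to 0.0015921.
The posterior is then P(urn A | data) = 0.12764, P(urn B | data) = 0.87236.
The predictive probability is P(green next | data) = (5/9)(0.12764) + (1/6)(0.87236) = 0.21631.

0.216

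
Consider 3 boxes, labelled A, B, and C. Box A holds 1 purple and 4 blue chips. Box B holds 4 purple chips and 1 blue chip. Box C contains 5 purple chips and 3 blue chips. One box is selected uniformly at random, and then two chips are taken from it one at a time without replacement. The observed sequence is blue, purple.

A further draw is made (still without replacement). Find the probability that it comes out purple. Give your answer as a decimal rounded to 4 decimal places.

0.5668

For each hypothesis, P(data | H) works out to: P(data | box A) = (4/5)(1/4) = 1/5; P(data | box B) = (1/5)(4/4) = 1/5; P(data | box C) = (3/8)(5/7) = 15/56.
Weighting by the prior gives 1/3 · 1/5 = 1/15, 1/3 · 1/5 = 1/15, 1/3 · 15/56 = 5/56; with total 187/840.
Dividing through by the total gives posterior P(box A | data) = 56/187, P(box B | data) = 56/187, P(box C | data) = 75/187.
So P(purple next | data) = Σ P(purple next | H) P(H | data) = (0)(56/187) + (1)(56/187) + (2/3)(75/187) = 106/187.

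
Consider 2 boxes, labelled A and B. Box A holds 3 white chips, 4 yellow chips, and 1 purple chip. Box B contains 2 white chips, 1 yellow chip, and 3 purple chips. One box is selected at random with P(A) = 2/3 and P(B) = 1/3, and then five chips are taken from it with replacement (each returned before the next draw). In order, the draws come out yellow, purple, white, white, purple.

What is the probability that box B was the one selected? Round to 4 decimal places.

For each hypothesis, P(data | H) works out to: P(data | box A) = (4/8)(1/8)(3/8)(3/8)(1/8) = 0.0010986; P(data | box B) = (1/6)(3/6)(2/6)(2/6)(3/6) = 0.0046296.
Multiplying each by its prior: 2/3 · 0.0010986 = 0.00073242, 1/3 · 0.0046296 = 0.0015432; with total 0.0022756.
Therefore the posterior P(box B | data) = (0.0015432) / (0.0022756) = 0.67815.

0.6781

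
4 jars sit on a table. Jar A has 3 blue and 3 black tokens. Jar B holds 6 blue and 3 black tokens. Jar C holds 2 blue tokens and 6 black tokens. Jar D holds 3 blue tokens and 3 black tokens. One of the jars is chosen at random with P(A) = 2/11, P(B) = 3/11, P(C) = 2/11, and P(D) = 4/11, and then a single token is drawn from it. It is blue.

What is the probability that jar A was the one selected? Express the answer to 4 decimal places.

For each hypothesis, P(data | H) works out to: P(data | jar A) = (3/6) = 1/2; P(data | jar B) = (6/9) = 2/3; P(data | jar C) = (2/8) = 1/4; P(data | jar D) = (3/6) = 1/2.
Weighting by the prior gives 2/11 · 1/2 = 1/11, 3/11 · 2/3 = 2/11, 2/11 · 1/4 = 1/22, 4/11 · 1/2 = 2/11; with total 1/2.
Hence P(jar A | data) = (1/11) / (1/2) = 2/11.

0.1818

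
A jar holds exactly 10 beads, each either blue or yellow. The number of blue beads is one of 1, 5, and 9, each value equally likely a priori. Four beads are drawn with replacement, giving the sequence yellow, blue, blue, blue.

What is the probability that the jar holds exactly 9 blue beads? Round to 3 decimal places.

0.535

Under each hypothesis, the probability of the observed sequence is: P(data | r = 1) = (9/10)(1/10)(1/10)(1/10) = 0.0009; P(data | r = 5) = (5/10)(5/10)(5/10)(5/10) = 0.0625; P(data | r = 9) = (1/10)(9/10)(9/10)(9/10) = 0.0729.
Multiplying each by its prior: 1/3 · 0.0009 = 0.0003, 1/3 · 0.0625 = 0.020833, 1/3 · 0.0729 = 0.0243; summing to 0.045433.
Therefore the posterior P(r = 9 | data) = (0.0243) / (0.045433) = 0.53485.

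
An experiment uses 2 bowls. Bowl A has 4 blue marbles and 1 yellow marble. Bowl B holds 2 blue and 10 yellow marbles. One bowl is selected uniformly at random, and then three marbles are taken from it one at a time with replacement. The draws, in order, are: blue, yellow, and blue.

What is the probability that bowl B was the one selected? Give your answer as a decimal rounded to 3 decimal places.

The likelihood of the observed sequence under each hypothesis: P(data | bowl A) = (4/5)(1/5)(4/5) = 0.128; P(data | bowl B) = (2/12)(10/12)(2/12) = 0.023148.
The prior-weighted likelihoods are 1/2 · 0.128 = 0.064, 1/2 · 0.023148 = 0.011574; these sum to 0.075574.
Hence P(bowl B | data) = (0.011574) / (0.075574) = 0.15315.

0.153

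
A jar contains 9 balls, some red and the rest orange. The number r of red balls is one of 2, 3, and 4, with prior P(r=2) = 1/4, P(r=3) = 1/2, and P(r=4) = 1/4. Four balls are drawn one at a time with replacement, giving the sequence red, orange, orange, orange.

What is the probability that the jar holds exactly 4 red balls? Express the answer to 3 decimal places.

0.201

The likelihood of the observed sequence under each hypothesis: P(data | r = 2) = (2/9)(7/9)(7/9)(7/9) = 0.10456; P(data | r = 3) = (3/9)(6/9)(6/9)(6/9) = 0.098765; P(data | r = 4) = (4/9)(5/9)(5/9)(5/9) = 0.076208.
The prior-weighted likelihoods are 1/4 · 0.10456 = 0.026139, 1/2 · 0.098765 = 0.049383, 1/4 · 0.076208 = 0.019052; with total 0.094574.
Therefore the posterior P(r = 4 | data) = (0.019052) / (0.094574) = 0.20145.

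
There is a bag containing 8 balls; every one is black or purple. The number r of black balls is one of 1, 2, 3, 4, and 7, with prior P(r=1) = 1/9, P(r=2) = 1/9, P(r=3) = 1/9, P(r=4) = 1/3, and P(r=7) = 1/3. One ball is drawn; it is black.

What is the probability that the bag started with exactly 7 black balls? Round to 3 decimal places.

0.538

For each hypothesis, P(data | H) works out to: P(data | r = 1) = (1/8) = 1/8; P(data | r = 2) = (2/8) = 1/4; P(data | r = 3) = (3/8) = 3/8; P(data | r = 4) = (4/8) = 1/2; P(data | r = 7) = (7/8) = 7/8.
The prior-weighted likelihoods are 1/9 · 1/8 = 1/72, 1/9 · 1/4 = 1/36, 1/9 · 3/8 = 1/24, 1/3 · 1/2 = 1/6, 1/3 · 7/8 = 7/24; these sum to 13/24.
Therefore the posterior P(r = 7 | data) = (7/24) / (13/24) = 7/13.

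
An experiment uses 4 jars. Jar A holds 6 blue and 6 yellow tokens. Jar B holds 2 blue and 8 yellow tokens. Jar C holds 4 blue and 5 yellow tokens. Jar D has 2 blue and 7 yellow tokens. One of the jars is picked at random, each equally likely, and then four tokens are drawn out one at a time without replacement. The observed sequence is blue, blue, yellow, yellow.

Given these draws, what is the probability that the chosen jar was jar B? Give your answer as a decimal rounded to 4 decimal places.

0.1083

Compute the likelihood of the observed sequence for each case: P(data | jar A) = (6/12)(5/11)(6/10)(5/9) = 0.075758; P(data | jar B) = (2/10)(1/9)(8/8)(7/7) = 0.022222; P(data | jar C) = (4/9)(3/8)(5/7)(4/6) = 0.079365; P(data | jar D) = (2/9)(1/8)(7/7)(6/6) = 0.027778.
The prior-weighted likelihoods are 1/4 · 0.075758 = 0.018939, 1/4 · 0.022222 = 0.0055556, 1/4 · 0.079365 = 0.019841, 1/4 · 0.027778 = 0.0069444; summing to 0.051281.
So P(jar B | data) = (0.0055556) / (0.051281) = 0.10834.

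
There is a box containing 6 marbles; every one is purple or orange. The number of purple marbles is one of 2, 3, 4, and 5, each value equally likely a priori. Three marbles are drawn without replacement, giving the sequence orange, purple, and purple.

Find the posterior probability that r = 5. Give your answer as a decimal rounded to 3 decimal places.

0.286

The likelihood of the observed sequence under each hypothesis: P(data | r = 2) = (4/6)(2/5)(1/4) = 1/15; P(data | r = 3) = (3/6)(3/5)(2/4) = 3/20; P(data | r = 4) = (2/6)(4/5)(3/4) = 1/5; P(data | r = 5) = (1/6)(5/5)(4/4) = 1/6.
The prior-weighted likelihoods are 1/4 · 1/15 = 1/60, 1/4 · 3/20 = 3/80, 1/4 · 1/5 = 1/20, 1/4 · 1/6 = 1/24; these sum to 7/48.
Hence P(r = 5 | data) = (1/24) / (7/48) = 2/7.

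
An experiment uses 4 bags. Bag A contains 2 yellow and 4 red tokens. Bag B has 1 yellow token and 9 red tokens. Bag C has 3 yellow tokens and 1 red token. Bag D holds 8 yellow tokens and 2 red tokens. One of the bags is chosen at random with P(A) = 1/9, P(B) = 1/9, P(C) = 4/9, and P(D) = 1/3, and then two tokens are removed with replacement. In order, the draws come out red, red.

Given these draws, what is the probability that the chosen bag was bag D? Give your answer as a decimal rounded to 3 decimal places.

0.074

For each hypothesis, P(data | H) works out to: P(data | bag A) = (4/6)(4/6) = 0.44444; P(data | bag B) = (9/10)(9/10) = 0.81; P(data | bag C) = (1/4)(1/4) = 0.0625; P(data | bag D) = (2/10)(2/10) = 0.04.
Multiplying each by its prior: 1/9 · 0.44444 = 0.049383, 1/9 · 0.81 = 0.09, 4/9 · 0.0625 = 0.027778, 1/3 · 0.04 = 0.013333; these sum to 0.18049.
Hence P(bag D | data) = (0.013333) / (0.18049) = 0.073871.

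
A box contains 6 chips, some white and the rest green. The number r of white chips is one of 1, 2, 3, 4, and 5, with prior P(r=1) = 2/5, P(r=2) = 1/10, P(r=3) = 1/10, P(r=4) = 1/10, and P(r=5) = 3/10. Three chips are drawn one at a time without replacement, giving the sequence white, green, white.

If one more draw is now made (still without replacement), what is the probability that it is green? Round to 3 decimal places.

0.255

Under each hypothesis, the probability of the observed sequence is: P(data | r = 1) = (1/6)(5/5)(0/4) = 0; P(data | r = 2) = (2/6)(4/5)(1/4) = 1/15; P(data | r = 3) = (3/6)(3/5)(2/4) = 3/20; P(data | r = 4) = (4/6)(2/5)(3/4) = 1/5; P(data | r = 5) = (5/6)(1/5)(4/4) = 1/6.
Weighting by the prior gives 2/5 · 0 = 0, 1/10 · 1/15 = 1/150, 1/10 · 3/20 = 3/200, 1/10 · 1/5 = 1/50, 3/10 · 1/6 = 1/20; with total 11/120.
Normalising, the posterior is P(r = 1 | data) = 0, P(r = 2 | data) = 4/55, P(r = 3 | data) = 9/55, P(r = 4 | data) = 12/55, P(r = 5 | data) = 6/11.
Averaging over the posterior, P(green next | data) = (1)(4/55) + (2/3)(9/55) + (1/3)(12/55) + (0)(6/11) = 14/55.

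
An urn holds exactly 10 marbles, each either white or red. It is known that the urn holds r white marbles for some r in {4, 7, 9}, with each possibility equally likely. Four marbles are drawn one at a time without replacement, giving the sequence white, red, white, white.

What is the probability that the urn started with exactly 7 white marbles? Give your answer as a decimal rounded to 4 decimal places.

For each hypothesis, P(data | H) works out to: P(data | r = 4) = (4/10)(6/9)(3/8)(2/7) = 1/35; P(data | r = 7) = (7/10)(3/9)(6/8)(5/7) = 1/8; P(data | r = 9) = (9/10)(1/9)(8/8)(7/7) = 1/10.
Multiplying each by its prior: 1/3 · 1/35 = 1/105, 1/3 · 1/8 = 1/24, 1/3 · 1/10 = 1/30; with total 71/840.
Therefore the posterior P(r = 7 | data) = (1/24) / (71/840) = 35/71.

0.4930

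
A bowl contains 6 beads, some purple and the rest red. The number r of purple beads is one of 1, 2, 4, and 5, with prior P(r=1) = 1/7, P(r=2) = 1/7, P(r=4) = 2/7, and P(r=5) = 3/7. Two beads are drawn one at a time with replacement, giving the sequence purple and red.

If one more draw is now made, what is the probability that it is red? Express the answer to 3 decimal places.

For each hypothesis, P(data | H) works out to: P(data | r = 1) = (1/6)(5/6) = 5/36; P(data | r = 2) = (2/6)(4/6) = 2/9; P(data | r = 4) = (4/6)(2/6) = 2/9; P(data | r = 5) = (5/6)(1/6) = 5/36.
The prior-weighted likelihoods are 1/7 · 5/36 = 5/252, 1/7 · 2/9 = 2/63, 2/7 · 2/9 = 4/63, 3/7 · 5/36 = 5/84; these sum to 11/63.
Dividing through by the total gives posterior P(r = 1 | data) = 5/44, P(r = 2 | data) = 2/11, P(r = 4 | data) = 4/11, P(r = 5 | data) = 15/44.
Averaging over the posterior, P(red next | data) = (5/6)(5/44) + (2/3)(2/11) + (1/3)(4/11) + (1/6)(15/44) = 13/33.

0.394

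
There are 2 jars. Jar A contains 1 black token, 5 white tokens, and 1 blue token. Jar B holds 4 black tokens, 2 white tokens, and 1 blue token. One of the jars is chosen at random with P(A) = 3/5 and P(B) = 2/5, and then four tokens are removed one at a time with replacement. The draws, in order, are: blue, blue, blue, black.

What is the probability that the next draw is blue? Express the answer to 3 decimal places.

0.143

The likelihood of the observed sequence under each hypothesis: P(data | jar A) = (1/7)(1/7)(1/7)(1/7) = 0.00041649; P(data | jar B) = (1/7)(1/7)(1/7)(4/7) = 0.001666.
Weighting by the prior gives 3/5 · 0.00041649 = 0.0002499, 2/5 · 0.001666 = 0.00066639; with total 0.00091628.
The posterior is then P(jar A | data) = 0.27273, P(jar B | data) = 0.72727.
Averaging over the posterior, P(blue next | data) = (1/7)(0.27273) + (1/7)(0.72727) = 0.14286.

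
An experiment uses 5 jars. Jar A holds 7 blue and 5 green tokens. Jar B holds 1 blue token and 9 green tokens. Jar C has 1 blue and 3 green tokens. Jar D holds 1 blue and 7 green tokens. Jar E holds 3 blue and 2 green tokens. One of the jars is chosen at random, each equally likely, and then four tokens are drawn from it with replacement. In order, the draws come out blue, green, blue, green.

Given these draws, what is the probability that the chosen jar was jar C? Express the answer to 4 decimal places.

Compute the likelihood of the observed sequence for each case: P(data | jar A) = (7/12)(5/12)(7/12)(5/12) = 0.059076; P(data | jar B) = (1/10)(9/10)(1/10)(9/10) = 0.0081; P(data | jar C) = (1/4)(3/4)(1/4)(3/4) = 0.035156; P(data | jar D) = (1/8)(7/8)(1/8)(7/8) = 0.011963; P(data | jar E) = (3/5)(2/5)(3/5)(2/5) = 0.0576.
The prior-weighted likelihoods are 1/5 · 0.059076 = 0.011815, 1/5 · 0.0081 = 0.00162, 1/5 · 0.035156 = 0.0070313, 1/5 · 0.011963 = 0.0023926, 1/5 · 0.0576 = 0.01152; summing to 0.034379.
So P(jar C | data) = (0.0070313) / (0.034379) = 0.20452.

0.2045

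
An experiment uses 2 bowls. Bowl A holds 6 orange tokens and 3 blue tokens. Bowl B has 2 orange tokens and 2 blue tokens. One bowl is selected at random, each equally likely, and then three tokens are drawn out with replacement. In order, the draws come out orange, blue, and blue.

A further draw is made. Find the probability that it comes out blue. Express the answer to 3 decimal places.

The likelihood of the observed sequence under each hypothesis: P(data | bowl A) = (6/9)(3/9)(3/9) = 2/27; P(data | bowl B) = (2/4)(2/4)(2/4) = 1/8.
The prior-weighted likelihoods are 1/2 · 2/27 = 1/27, 1/2 · 1/8 = 1/16; with total 43/432.
Dividing through by the total gives posterior P(bowl A | data) = 16/43, P(bowl B | data) = 27/43.
So P(blue next | data) = Σ P(blue next | H) P(H | data) = (1/3)(16/43) + (1/2)(27/43) = 113/258.

0.438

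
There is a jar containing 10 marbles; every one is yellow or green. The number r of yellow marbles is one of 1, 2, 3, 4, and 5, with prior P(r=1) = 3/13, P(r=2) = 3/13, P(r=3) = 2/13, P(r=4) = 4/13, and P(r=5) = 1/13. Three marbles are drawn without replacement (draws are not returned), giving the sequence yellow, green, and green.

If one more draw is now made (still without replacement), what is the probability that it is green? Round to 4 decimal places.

The likelihood of the observed sequence under each hypothesis: P(data | r = 1) = (1/10)(9/9)(8/8) = 0.1; P(data | r = 2) = (2/10)(8/9)(7/8) = 0.15556; P(data | r = 3) = (3/10)(7/9)(6/8) = 0.175; P(data | r = 4) = (4/10)(6/9)(5/8) = 0.16667; P(data | r = 5) = (5/10)(5/9)(4/8) = 0.13889.
The prior-weighted likelihoods are 3/13 · 0.1 = 0.023077, 3/13 · 0.15556 = 0.035897, 2/13 · 0.175 = 0.026923, 4/13 · 0.16667 = 0.051282, 1/13 · 0.13889 = 0.010684; with total 0.14786.
Dividing through by the total gives posterior P(r = 1 | data) = 0.15607, P(r = 2 | data) = 0.24277, P(r = 3 | data) = 0.18208, P(r = 4 | data) = 0.34682, P(r = 5 | data) = 0.072254.
The predictive probability is P(green next | data) = (1)(0.15607) + (6/7)(0.24277) + (5/7)(0.18208) + (4/7)(0.34682) + (3/7)(0.072254) = 0.72337.

0.7234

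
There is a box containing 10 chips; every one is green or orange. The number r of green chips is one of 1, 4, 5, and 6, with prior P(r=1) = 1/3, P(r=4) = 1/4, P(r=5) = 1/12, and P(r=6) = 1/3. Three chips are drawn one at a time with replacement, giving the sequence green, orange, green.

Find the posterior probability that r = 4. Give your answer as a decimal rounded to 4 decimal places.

0.2810

Compute the likelihood of the observed sequence for each case: P(data | r = 1) = (1/10)(9/10)(1/10) = 9/1000; P(data | r = 4) = (4/10)(6/10)(4/10) = 12/125; P(data | r = 5) = (5/10)(5/10)(5/10) = 1/8; P(data | r = 6) = (6/10)(4/10)(6/10) = 18/125.
Multiplying each by its prior: 1/3 · 9/1000 = 3/1000, 1/4 · 12/125 = 3/125, 1/12 · 1/8 = 1/96, 1/3 · 18/125 = 6/125; with total 41/480.
By Bayes' rule, P(r = 4 | data) = (3/125) / (41/480) = 288/1025.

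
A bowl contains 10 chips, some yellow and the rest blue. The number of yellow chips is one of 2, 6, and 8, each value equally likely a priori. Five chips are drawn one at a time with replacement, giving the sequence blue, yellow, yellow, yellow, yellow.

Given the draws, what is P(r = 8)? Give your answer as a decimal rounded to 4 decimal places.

0.6066

Compute the likelihood of the observed sequence for each case: P(data | r = 2) = (8/10)(2/10)(2/10)(2/10)(2/10) = 0.00128; P(data | r = 6) = (4/10)(6/10)(6/10)(6/10)(6/10) = 0.05184; P(data | r = 8) = (2/10)(8/10)(8/10)(8/10)(8/10) = 0.08192.
Weighting by the prior gives 1/3 · 0.00128 = 0.00042667, 1/3 · 0.05184 = 0.01728, 1/3 · 0.08192 = 0.027307; with total 0.045013.
Hence P(r = 8 | data) = (0.027307) / (0.045013) = 0.60664.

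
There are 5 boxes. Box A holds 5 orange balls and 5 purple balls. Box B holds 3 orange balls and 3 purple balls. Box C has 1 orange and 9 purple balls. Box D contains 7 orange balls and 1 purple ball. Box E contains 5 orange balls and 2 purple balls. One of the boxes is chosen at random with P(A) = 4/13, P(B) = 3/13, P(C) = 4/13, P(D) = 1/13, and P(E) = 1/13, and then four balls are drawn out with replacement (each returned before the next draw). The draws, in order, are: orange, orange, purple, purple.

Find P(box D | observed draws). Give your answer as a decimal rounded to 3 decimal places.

0.023

The likelihood of the observed sequence under each hypothesis: P(data | box A) = (5/10)(5/10)(5/10)(5/10) = 0.0625; P(data | box B) = (3/6)(3/6)(3/6)(3/6) = 0.0625; P(data | box C) = (1/10)(1/10)(9/10)(9/10) = 0.0081; P(data | box D) = (7/8)(7/8)(1/8)(1/8) = 0.011963; P(data | box E) = (5/7)(5/7)(2/7)(2/7) = 0.041649.
Multiplying each by its prior: 4/13 · 0.0625 = 0.019231, 3/13 · 0.0625 = 0.014423, 4/13 · 0.0081 = 0.0024923, 1/13 · 0.011963 = 0.00092022, 1/13 · 0.041649 = 0.0032038; these sum to 0.04027.
Therefore the posterior P(box D | data) = (0.00092022) / (0.04027) = 0.022851.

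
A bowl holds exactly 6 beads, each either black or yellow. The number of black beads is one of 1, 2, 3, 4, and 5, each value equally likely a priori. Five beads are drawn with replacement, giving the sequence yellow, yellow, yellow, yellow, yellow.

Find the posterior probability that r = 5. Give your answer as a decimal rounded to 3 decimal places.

0.000

For each hypothesis, P(data | H) works out to: P(data | r = 1) = (5/6)(5/6)(5/6)(5/6)(5/6) = 0.40188; P(data | r = 2) = (4/6)(4/6)(4/6)(4/6)(4/6) = 0.13169; P(data | r = 3) = (3/6)(3/6)(3/6)(3/6)(3/6) = 0.03125; P(data | r = 4) = (2/6)(2/6)(2/6)(2/6)(2/6) = 0.0041152; P(data | r = 5) = (1/6)(1/6)(1/6)(1/6)(1/6) = 0.0001286.
The prior-weighted likelihoods are 1/5 · 0.40188 = 0.080376, 1/5 · 0.13169 = 0.026337, 1/5 · 0.03125 = 0.00625, 1/5 · 0.0041152 = 0.00082305, 1/5 · 0.0001286 = 2.572e-05; with total 0.11381.
By Bayes' rule, P(r = 5 | data) = (2.572e-05) / (0.11381) = 0.00022599.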